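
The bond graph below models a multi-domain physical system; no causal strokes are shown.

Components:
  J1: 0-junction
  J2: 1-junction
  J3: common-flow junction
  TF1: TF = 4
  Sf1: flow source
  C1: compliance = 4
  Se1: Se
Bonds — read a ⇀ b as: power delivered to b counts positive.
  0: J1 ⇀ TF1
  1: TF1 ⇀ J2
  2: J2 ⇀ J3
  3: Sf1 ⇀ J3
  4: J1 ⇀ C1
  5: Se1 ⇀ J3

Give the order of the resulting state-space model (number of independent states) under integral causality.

1  (C1 all integral)

bond 3 stroke at Sf1  (source Sf1 imposes f)
bond 5 stroke at J3  (source Se1 imposes e)
bond 2 stroke at J3  (J3: bond 3 brought flow, rest push out)
bond 1 stroke at J2  (common-f at J2 fixed by 2)
bond 0 stroke at TF1  (TF TF1: opposite of bond 1)
bond 4 stroke at J1  (only one effort-in slot at J1)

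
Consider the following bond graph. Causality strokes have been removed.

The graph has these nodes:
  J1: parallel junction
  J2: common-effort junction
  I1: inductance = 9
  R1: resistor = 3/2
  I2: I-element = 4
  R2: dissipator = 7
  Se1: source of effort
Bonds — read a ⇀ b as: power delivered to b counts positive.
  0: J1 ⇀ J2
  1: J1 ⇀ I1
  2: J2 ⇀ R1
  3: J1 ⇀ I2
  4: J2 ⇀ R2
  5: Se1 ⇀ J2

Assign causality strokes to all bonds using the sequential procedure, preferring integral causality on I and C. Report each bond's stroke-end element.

β0 →J1
β1 →I1
β2 →R1
β3 →I2
β4 →R2
β5 →J2

β5 stroke→J2  (Se1 fixes effort; stroke away)
β0 stroke→J1  (J2 effort already set via bond 5)
β2 stroke→R1  (common-e at J2 fixed by 5)
β4 stroke→R2  (common-e at J2 fixed by 5)
β1 stroke→I1  (J1: bond 0 brought effort, rest push out)
β3 stroke→I2  (0-jn J1 has e-setter on 0)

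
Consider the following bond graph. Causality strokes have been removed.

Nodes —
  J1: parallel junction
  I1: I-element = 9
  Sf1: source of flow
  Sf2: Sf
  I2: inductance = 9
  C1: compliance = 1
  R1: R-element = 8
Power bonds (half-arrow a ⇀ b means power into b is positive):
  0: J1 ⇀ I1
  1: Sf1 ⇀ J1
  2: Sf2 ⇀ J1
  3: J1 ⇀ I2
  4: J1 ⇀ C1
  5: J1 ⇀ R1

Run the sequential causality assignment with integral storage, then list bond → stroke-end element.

#1 stroke→Sf1  (source Sf1 imposes f)
#2 stroke→Sf2  (Sf2 fixes flow; stroke at Sf2)
#0 stroke→I1  (prefer integral on I1)
#3 stroke→I2  (prefer integral on I2)
#4 stroke→J1  (C1 integral (e out))
#5 stroke→R1  (0-jn J1 has e-setter on 4)

b0 |I1
b1 |Sf1
b2 |Sf2
b3 |I2
b4 |J1
b5 |R1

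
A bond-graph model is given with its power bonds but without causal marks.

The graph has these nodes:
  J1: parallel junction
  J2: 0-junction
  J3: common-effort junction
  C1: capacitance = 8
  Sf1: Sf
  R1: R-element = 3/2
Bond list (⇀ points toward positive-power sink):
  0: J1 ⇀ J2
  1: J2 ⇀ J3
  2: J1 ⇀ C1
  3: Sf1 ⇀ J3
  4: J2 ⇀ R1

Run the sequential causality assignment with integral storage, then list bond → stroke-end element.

β0 →J2
β1 →J3
β2 →J1
β3 →Sf1
β4 →R1

β3 stroke at Sf1  (Sf1: flow source, stroke at near end)
β1 stroke at J3  (J3 needs exactly one e-in)
β2 stroke at J1  (prefer integral on C1)
β0 stroke at J2  (common-e at J1 fixed by 2)
β4 stroke at R1  (common-e at J2 fixed by 0)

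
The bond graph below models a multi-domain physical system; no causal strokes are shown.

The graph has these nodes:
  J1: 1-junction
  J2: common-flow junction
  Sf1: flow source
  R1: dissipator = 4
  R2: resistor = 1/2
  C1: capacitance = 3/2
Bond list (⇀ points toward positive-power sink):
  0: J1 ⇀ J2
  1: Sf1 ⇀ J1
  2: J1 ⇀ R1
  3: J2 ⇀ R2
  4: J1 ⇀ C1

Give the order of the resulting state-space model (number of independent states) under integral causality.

β1 |Sf1  (Sf1 fixes flow; stroke at Sf1)
β0 |J1  (J1 flow already set via bond 1)
β2 |J1  (J1 flow already set via bond 1)
β4 |J1  (J1 flow already set via bond 1)
β3 |J2  (J2 flow already set via bond 0)

1  (C1 all integral)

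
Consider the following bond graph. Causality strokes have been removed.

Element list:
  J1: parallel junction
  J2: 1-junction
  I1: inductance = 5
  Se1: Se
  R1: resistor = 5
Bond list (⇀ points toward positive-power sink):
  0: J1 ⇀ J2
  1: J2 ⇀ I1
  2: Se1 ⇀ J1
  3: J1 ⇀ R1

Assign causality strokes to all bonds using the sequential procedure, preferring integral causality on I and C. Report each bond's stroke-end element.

b0 stroke at J2
b1 stroke at I1
b2 stroke at J1
b3 stroke at R1

b2 →J1  (Se1 fixes effort; stroke away)
b0 →J2  (0-jn J1 has e-setter on 2)
b3 →R1  (J1: bond 2 brought effort, rest push out)
b1 →I1  (J2 needs exactly one f-in)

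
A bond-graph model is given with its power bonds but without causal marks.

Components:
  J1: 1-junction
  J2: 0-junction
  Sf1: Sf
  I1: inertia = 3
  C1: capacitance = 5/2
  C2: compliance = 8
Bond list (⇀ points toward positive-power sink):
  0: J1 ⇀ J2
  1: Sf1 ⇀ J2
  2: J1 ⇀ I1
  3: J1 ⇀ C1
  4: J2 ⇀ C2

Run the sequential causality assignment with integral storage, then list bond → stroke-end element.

β1 stroke at Sf1  (Sf1: flow source, stroke at near end)
β2 stroke at I1  (I1: I, integral causality)
β0 stroke at J1  (1-jn J1 has f-setter on 2)
β3 stroke at J1  (J1 flow already set via bond 2)
β4 stroke at J2  (J2: last free bond brings effort in)

bond 0 |J1
bond 1 |Sf1
bond 2 |I1
bond 3 |J1
bond 4 |J2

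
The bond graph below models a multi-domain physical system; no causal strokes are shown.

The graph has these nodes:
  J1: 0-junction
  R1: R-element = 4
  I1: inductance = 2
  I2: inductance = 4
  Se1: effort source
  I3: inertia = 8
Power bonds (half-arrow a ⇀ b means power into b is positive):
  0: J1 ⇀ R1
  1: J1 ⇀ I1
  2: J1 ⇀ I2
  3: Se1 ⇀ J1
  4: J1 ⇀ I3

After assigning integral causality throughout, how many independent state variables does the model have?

3  (I1, I2, I3 all integral)

#3 stroke→J1  (Se1: effort source, stroke at far end)
#0 stroke→R1  (J1: bond 3 brought effort, rest push out)
#1 stroke→I1  (J1 effort already set via bond 3)
#2 stroke→I2  (common-e at J1 fixed by 3)
#4 stroke→I3  (0-jn J1 has e-setter on 3)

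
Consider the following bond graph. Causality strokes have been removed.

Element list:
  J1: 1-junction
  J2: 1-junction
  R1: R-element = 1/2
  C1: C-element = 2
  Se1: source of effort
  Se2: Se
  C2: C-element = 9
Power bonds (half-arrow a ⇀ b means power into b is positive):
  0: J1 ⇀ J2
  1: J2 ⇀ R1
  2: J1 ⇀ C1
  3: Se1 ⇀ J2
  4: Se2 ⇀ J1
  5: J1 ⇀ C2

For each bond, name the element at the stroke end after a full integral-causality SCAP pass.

bond 3 stroke at J2  (Se1 fixes effort; stroke away)
bond 4 stroke at J1  (Se2: effort source, stroke at far end)
bond 2 stroke at J1  (prefer integral on C1)
bond 5 stroke at J1  (C2: C, integral causality)
bond 0 stroke at J2  (closing 1-jn rule on J1)
bond 1 stroke at R1  (only one flow-in slot at J2)

bond 0 →J2
bond 1 →R1
bond 2 →J1
bond 3 →J2
bond 4 →J1
bond 5 →J1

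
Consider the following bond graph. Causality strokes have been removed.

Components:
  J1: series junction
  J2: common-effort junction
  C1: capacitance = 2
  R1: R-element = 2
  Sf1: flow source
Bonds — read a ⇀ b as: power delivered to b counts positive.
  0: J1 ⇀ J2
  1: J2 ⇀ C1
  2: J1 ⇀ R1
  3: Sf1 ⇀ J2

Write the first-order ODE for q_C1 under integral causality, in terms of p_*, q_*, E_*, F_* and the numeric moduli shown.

dq_C1/dt = F_Sf1 - q_C1/4

β3 →Sf1  (Sf1 fixes flow; stroke at Sf1)
β1 →J2  (C1: C, integral causality)
β0 →J1  (J2: bond 1 brought effort, rest push out)
β2 →R1  (J1 needs exactly one f-in)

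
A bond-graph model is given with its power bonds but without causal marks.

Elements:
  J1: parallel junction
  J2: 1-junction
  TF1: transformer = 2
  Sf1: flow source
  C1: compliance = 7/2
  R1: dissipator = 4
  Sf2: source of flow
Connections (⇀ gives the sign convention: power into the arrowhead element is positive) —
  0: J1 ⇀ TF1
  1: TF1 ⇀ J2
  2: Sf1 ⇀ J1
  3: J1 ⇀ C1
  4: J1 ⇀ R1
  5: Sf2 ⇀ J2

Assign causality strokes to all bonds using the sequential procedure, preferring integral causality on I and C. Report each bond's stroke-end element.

b0 stroke at TF1
b1 stroke at J2
b2 stroke at Sf1
b3 stroke at J1
b4 stroke at R1
b5 stroke at Sf2

#2 →Sf1  (Sf1 (Sf) sets flow on bond)
#5 →Sf2  (Sf2 fixes flow; stroke at Sf2)
#1 →J2  (1-jn J2 has f-setter on 5)
#0 →TF1  (TF1: transformer flips bond 1)
#3 →J1  (prefer integral on C1)
#4 →R1  (0-jn J1 has e-setter on 3)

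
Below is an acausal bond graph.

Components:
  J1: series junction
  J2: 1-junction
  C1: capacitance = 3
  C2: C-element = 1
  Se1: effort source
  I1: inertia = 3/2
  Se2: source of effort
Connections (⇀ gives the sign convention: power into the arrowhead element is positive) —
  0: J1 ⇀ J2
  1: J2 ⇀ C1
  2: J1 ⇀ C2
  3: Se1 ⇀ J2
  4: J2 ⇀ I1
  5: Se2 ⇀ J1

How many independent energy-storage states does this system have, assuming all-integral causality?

#3 →J2  (Se1: effort source, stroke at far end)
#5 →J1  (Se2: effort source, stroke at far end)
#1 →J2  (prefer integral on C1)
#2 →J1  (prefer integral on C2)
#0 →J2  (closing 1-jn rule on J1)
#4 →I1  (J2 needs exactly one f-in)

3  (C1, C2, I1 all integral)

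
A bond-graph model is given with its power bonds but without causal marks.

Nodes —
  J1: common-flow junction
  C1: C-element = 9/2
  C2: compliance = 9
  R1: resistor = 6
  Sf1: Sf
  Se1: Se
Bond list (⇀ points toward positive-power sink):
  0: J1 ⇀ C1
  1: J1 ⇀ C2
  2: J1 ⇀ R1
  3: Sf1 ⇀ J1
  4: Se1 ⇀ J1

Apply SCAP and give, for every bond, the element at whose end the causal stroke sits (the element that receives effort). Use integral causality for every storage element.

b0 →J1
b1 →J1
b2 →J1
b3 →Sf1
b4 →J1

bond 3 →Sf1  (source Sf1 imposes f)
bond 4 →J1  (source Se1 imposes e)
bond 0 →J1  (J1: bond 3 brought flow, rest push out)
bond 1 →J1  (J1: bond 3 brought flow, rest push out)
bond 2 →J1  (common-f at J1 fixed by 3)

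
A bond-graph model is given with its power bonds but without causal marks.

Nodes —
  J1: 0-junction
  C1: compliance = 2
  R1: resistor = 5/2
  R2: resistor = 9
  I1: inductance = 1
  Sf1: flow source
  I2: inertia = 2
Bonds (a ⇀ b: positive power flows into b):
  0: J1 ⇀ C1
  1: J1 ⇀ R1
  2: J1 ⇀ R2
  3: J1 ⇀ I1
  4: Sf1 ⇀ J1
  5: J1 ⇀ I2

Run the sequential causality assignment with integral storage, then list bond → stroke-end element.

b0 →J1
b1 →R1
b2 →R2
b3 →I1
b4 →Sf1
b5 →I2

bond 4 stroke at Sf1  (Sf1 fixes flow; stroke at Sf1)
bond 0 stroke at J1  (C1 outputs effort q/C1)
bond 1 stroke at R1  (J1 effort already set via bond 0)
bond 2 stroke at R2  (common-e at J1 fixed by 0)
bond 3 stroke at I1  (J1: bond 0 brought effort, rest push out)
bond 5 stroke at I2  (common-e at J1 fixed by 0)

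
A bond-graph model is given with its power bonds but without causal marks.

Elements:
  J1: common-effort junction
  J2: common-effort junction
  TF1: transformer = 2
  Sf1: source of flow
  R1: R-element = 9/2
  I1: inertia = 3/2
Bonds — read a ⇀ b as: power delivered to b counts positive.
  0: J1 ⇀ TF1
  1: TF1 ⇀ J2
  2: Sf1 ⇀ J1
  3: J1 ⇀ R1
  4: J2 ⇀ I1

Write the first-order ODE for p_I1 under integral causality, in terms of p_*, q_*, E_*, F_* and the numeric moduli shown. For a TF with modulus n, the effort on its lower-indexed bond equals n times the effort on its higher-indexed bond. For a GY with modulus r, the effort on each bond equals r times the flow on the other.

bond 2 →Sf1  (source Sf1 imposes f)
bond 4 →I1  (I1 outputs flow p/I1)
bond 1 →J2  (only one effort-in slot at J2)
bond 0 →TF1  (TF1: transformer flips bond 1)
bond 3 →J1  (closing 0-jn rule on J1)

dp_I1/dt = 9*F_Sf1/4 - 3*p_I1/4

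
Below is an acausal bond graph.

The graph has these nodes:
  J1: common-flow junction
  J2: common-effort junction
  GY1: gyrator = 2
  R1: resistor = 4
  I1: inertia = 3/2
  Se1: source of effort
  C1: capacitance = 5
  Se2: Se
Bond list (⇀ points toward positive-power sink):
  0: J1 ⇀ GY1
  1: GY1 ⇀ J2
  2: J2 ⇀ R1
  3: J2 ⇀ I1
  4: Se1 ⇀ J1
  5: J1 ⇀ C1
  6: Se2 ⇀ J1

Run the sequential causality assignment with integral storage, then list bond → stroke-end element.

#0 stroke→GY1
#1 stroke→GY1
#2 stroke→J2
#3 stroke→I1
#4 stroke→J1
#5 stroke→J1
#6 stroke→J1

β4 →J1  (source Se1 imposes e)
β6 →J1  (Se2 fixes effort; stroke away)
β3 →I1  (prefer integral on I1)
β5 →J1  (prefer integral on C1)
β0 →GY1  (only one flow-in slot at J1)
β1 →GY1  (GY GY1: same side as bond 0)
β2 →J2  (J2: last free bond brings effort in)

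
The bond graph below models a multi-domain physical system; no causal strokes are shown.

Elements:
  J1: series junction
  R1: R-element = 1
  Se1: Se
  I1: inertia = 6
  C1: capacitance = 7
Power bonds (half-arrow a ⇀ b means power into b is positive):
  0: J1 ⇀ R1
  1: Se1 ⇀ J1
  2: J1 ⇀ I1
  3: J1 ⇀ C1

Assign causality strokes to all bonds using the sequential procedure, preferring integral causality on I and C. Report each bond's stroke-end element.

β1 stroke at J1  (Se1: effort source, stroke at far end)
β2 stroke at I1  (prefer integral on I1)
β0 stroke at J1  (J1: bond 2 brought flow, rest push out)
β3 stroke at J1  (1-jn J1 has f-setter on 2)

bond 0 stroke at J1
bond 1 stroke at J1
bond 2 stroke at I1
bond 3 stroke at J1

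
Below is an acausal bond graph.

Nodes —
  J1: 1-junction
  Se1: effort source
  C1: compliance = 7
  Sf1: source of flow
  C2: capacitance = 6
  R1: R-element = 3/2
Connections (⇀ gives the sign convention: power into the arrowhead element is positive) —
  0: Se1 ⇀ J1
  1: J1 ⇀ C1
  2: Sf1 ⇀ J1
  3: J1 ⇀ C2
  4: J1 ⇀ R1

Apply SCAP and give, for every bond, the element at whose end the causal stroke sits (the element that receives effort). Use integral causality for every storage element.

#0 |J1
#1 |J1
#2 |Sf1
#3 |J1
#4 |J1

β0 |J1  (Se1: effort source, stroke at far end)
β2 |Sf1  (Sf1 fixes flow; stroke at Sf1)
β1 |J1  (J1 flow already set via bond 2)
β3 |J1  (J1 flow already set via bond 2)
β4 |J1  (J1: bond 2 brought flow, rest push out)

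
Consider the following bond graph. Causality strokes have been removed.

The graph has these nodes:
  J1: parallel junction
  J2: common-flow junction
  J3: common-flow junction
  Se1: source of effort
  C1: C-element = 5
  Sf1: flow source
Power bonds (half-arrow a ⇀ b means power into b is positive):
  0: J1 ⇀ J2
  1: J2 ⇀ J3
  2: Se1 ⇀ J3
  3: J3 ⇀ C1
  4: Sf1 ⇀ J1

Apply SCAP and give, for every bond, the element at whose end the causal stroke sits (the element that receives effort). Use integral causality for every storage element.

bond 0 →J1
bond 1 →J2
bond 2 →J3
bond 3 →J3
bond 4 →Sf1

bond 2 →J3  (Se1 fixes effort; stroke away)
bond 4 →Sf1  (Sf1: flow source, stroke at near end)
bond 0 →J1  (J1 needs exactly one e-in)
bond 1 →J2  (J2 flow already set via bond 0)
bond 3 →J3  (J3: bond 1 brought flow, rest push out)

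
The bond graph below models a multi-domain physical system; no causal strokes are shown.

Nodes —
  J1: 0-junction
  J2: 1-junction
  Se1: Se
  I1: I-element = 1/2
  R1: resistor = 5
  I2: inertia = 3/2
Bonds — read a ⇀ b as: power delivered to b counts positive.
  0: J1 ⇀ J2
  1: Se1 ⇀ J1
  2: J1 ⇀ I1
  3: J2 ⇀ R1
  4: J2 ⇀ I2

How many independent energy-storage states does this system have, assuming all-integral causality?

bond 1 stroke at J1  (Se1 fixes effort; stroke away)
bond 0 stroke at J2  (J1: bond 1 brought effort, rest push out)
bond 2 stroke at I1  (0-jn J1 has e-setter on 1)
bond 4 stroke at I2  (I2 outputs flow p/I2)
bond 3 stroke at J2  (J2 flow already set via bond 4)

2  (I1, I2 all integral)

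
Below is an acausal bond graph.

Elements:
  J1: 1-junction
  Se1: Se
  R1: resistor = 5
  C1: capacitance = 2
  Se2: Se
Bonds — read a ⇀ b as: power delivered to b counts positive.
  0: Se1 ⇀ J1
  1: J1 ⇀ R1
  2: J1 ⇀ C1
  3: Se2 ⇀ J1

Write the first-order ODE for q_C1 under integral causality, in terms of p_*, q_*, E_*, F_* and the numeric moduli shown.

#0 stroke→J1  (Se1: effort source, stroke at far end)
#3 stroke→J1  (Se2: effort source, stroke at far end)
#2 stroke→J1  (C1 integral (e out))
#1 stroke→R1  (J1: last free bond brings flow in)

dq_C1/dt = E_Se1/5 + E_Se2/5 - q_C1/10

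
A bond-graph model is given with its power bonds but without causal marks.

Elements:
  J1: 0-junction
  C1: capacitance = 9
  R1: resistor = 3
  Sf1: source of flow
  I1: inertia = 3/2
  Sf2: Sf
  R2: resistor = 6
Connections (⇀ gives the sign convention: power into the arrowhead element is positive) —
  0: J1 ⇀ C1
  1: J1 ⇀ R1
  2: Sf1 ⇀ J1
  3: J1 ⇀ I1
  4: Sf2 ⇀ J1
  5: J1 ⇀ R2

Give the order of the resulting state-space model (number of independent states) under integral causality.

b2 |Sf1  (Sf1 fixes flow; stroke at Sf1)
b4 |Sf2  (Sf2 (Sf) sets flow on bond)
b0 |J1  (prefer integral on C1)
b1 |R1  (common-e at J1 fixed by 0)
b3 |I1  (J1 effort already set via bond 0)
b5 |R2  (J1: bond 0 brought effort, rest push out)

2  (C1, I1 all integral)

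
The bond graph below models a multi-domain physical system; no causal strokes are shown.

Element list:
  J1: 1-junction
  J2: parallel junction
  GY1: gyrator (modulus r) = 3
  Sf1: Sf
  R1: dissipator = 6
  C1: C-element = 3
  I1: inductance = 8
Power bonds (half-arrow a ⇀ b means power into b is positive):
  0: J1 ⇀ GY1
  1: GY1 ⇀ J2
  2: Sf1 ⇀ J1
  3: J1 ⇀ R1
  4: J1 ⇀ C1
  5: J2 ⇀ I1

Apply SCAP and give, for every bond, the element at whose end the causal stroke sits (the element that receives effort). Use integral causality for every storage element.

#0 stroke→J1
#1 stroke→J2
#2 stroke→Sf1
#3 stroke→J1
#4 stroke→J1
#5 stroke→I1

bond 2 stroke at Sf1  (Sf1: flow source, stroke at near end)
bond 0 stroke at J1  (1-jn J1 has f-setter on 2)
bond 3 stroke at J1  (1-jn J1 has f-setter on 2)
bond 4 stroke at J1  (J1 flow already set via bond 2)
bond 1 stroke at J2  (GY1: gyrator matches bond 0)
bond 5 stroke at I1  (common-e at J2 fixed by 1)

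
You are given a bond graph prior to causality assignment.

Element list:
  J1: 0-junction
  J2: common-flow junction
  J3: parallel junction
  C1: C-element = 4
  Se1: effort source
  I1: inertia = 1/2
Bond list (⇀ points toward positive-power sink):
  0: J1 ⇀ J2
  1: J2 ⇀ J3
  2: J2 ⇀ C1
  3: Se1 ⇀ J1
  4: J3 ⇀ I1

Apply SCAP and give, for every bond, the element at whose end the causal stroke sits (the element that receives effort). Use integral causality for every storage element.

bond 3 stroke at J1  (Se1 fixes effort; stroke away)
bond 0 stroke at J2  (common-e at J1 fixed by 3)
bond 2 stroke at J2  (prefer integral on C1)
bond 1 stroke at J3  (closing 1-jn rule on J2)
bond 4 stroke at I1  (0-jn J3 has e-setter on 1)

b0 stroke→J2
b1 stroke→J3
b2 stroke→J2
b3 stroke→J1
b4 stroke→I1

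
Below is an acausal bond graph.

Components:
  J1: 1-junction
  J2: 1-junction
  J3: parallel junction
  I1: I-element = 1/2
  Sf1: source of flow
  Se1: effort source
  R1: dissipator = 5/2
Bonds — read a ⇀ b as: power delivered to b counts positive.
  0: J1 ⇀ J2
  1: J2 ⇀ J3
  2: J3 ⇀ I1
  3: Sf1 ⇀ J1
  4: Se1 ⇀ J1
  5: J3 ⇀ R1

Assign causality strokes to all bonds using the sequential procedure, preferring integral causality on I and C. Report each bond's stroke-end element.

#3 stroke→Sf1  (Sf1 (Sf) sets flow on bond)
#4 stroke→J1  (Se1 fixes effort; stroke away)
#0 stroke→J1  (J1: bond 3 brought flow, rest push out)
#1 stroke→J2  (1-jn J2 has f-setter on 0)
#2 stroke→I1  (I1: I, integral causality)
#5 stroke→J3  (only one effort-in slot at J3)

#0 →J1
#1 →J2
#2 →I1
#3 →Sf1
#4 →J1
#5 →J3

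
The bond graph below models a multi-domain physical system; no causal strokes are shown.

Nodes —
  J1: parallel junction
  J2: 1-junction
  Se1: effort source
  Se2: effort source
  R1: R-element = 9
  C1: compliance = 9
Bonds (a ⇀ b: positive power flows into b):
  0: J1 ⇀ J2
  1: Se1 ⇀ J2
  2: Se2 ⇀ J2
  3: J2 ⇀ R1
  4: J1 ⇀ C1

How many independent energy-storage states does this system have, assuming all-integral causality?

b1 |J2  (Se1 fixes effort; stroke away)
b2 |J2  (Se2 fixes effort; stroke away)
b4 |J1  (C1: C, integral causality)
b0 |J2  (J1: bond 4 brought effort, rest push out)
b3 |R1  (only one flow-in slot at J2)

1  (C1 all integral)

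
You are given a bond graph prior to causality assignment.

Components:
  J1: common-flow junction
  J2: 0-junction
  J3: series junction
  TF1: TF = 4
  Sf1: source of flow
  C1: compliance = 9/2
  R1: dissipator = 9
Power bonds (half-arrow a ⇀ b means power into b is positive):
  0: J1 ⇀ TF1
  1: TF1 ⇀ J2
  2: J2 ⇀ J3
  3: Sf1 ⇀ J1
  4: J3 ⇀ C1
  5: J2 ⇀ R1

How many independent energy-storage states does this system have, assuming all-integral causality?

1  (C1 all integral)

b3 stroke→Sf1  (source Sf1 imposes f)
b0 stroke→J1  (common-f at J1 fixed by 3)
b1 stroke→TF1  (TF1 one-in-one-out from 0)
b4 stroke→J3  (prefer integral on C1)
b2 stroke→J2  (J3 needs exactly one f-in)
b5 stroke→R1  (J2: bond 2 brought effort, rest push out)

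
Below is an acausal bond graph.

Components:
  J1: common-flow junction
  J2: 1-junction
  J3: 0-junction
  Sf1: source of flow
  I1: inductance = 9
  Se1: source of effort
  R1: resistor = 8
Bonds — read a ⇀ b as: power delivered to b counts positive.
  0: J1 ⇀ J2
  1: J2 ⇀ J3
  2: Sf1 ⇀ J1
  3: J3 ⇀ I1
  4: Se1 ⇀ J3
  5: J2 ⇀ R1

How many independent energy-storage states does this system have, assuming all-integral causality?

#2 stroke→Sf1  (Sf1 (Sf) sets flow on bond)
#4 stroke→J3  (Se1 (Se) sets effort on bond)
#0 stroke→J1  (J1: bond 2 brought flow, rest push out)
#1 stroke→J2  (common-f at J2 fixed by 0)
#5 stroke→J2  (J2: bond 0 brought flow, rest push out)
#3 stroke→I1  (common-e at J3 fixed by 4)

1  (I1 all integral)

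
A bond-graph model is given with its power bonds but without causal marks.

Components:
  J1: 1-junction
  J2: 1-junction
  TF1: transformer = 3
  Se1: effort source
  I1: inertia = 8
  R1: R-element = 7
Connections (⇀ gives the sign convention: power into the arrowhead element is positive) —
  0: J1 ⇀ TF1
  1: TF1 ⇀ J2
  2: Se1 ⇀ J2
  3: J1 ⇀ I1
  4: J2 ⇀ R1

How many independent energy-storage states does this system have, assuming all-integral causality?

b2 stroke at J2  (source Se1 imposes e)
b3 stroke at I1  (I1 integral (f out))
b0 stroke at J1  (1-jn J1 has f-setter on 3)
b1 stroke at TF1  (through TF1, causality passes straight; one stroke at TF1)
b4 stroke at J2  (common-f at J2 fixed by 1)

1  (I1 all integral)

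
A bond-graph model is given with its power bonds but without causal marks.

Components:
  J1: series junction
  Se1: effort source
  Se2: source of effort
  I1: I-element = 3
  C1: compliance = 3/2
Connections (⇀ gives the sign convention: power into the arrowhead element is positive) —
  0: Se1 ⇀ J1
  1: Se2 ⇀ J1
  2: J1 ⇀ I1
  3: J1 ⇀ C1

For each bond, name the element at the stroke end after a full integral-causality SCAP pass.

b0 stroke at J1  (Se1 (Se) sets effort on bond)
b1 stroke at J1  (Se2 (Se) sets effort on bond)
b2 stroke at I1  (I1 integral (f out))
b3 stroke at J1  (J1: bond 2 brought flow, rest push out)

bond 0 |J1
bond 1 |J1
bond 2 |I1
bond 3 |J1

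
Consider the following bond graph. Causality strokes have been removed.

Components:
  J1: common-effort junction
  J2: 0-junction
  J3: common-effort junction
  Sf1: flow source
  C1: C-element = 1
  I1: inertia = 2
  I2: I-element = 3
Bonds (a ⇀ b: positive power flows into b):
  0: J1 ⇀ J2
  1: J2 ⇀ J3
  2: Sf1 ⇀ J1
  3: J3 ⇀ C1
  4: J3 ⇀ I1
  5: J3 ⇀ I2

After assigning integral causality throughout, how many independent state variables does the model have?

3  (C1, I1, I2 all integral)

β2 stroke at Sf1  (Sf1 fixes flow; stroke at Sf1)
β0 stroke at J1  (closing 0-jn rule on J1)
β1 stroke at J2  (only one effort-in slot at J2)
β3 stroke at J3  (C1 outputs effort q/C1)
β4 stroke at I1  (J3 effort already set via bond 3)
β5 stroke at I2  (common-e at J3 fixed by 3)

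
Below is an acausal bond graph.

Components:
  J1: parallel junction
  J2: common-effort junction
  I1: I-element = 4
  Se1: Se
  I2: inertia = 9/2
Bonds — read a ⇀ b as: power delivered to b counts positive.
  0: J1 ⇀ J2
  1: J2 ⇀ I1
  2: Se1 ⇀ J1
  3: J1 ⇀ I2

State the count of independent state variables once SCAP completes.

2  (I1, I2 all integral)

β2 stroke→J1  (source Se1 imposes e)
β0 stroke→J2  (J1 effort already set via bond 2)
β3 stroke→I2  (J1: bond 2 brought effort, rest push out)
β1 stroke→I1  (J2 effort already set via bond 0)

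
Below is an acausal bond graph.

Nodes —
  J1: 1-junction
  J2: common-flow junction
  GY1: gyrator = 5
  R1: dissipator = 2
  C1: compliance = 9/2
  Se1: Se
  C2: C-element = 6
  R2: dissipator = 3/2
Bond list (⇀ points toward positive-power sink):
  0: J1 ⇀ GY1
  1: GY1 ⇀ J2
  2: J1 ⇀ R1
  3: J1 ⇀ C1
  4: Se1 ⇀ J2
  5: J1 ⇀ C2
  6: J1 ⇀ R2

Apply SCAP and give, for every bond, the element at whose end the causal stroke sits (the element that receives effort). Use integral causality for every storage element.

bond 4 stroke→J2  (Se1: effort source, stroke at far end)
bond 1 stroke→GY1  (J2 needs exactly one f-in)
bond 0 stroke→GY1  (GY1 both-in/both-out from 1)
bond 2 stroke→J1  (common-f at J1 fixed by 0)
bond 3 stroke→J1  (J1: bond 0 brought flow, rest push out)
bond 5 stroke→J1  (J1: bond 0 brought flow, rest push out)
bond 6 stroke→J1  (1-jn J1 has f-setter on 0)

#0 |GY1
#1 |GY1
#2 |J1
#3 |J1
#4 |J2
#5 |J1
#6 |J1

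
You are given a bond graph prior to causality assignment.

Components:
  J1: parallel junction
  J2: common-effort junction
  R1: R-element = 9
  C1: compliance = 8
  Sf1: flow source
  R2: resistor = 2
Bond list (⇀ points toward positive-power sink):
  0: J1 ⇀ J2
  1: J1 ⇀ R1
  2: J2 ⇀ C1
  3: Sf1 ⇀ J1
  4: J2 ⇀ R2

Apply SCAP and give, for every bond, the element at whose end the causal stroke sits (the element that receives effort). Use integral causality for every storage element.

bond 0 stroke→J1
bond 1 stroke→R1
bond 2 stroke→J2
bond 3 stroke→Sf1
bond 4 stroke→R2

#3 stroke→Sf1  (Sf1: flow source, stroke at near end)
#2 stroke→J2  (C1 outputs effort q/C1)
#0 stroke→J1  (common-e at J2 fixed by 2)
#4 stroke→R2  (common-e at J2 fixed by 2)
#1 stroke→R1  (common-e at J1 fixed by 0)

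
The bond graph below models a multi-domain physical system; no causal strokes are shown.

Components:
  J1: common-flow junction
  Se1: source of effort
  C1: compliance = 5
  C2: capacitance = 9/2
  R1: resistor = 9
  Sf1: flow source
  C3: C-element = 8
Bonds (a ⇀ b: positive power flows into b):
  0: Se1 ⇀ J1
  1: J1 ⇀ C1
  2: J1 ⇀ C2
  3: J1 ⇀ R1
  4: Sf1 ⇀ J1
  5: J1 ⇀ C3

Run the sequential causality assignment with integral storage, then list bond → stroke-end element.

β0 stroke→J1
β1 stroke→J1
β2 stroke→J1
β3 stroke→J1
β4 stroke→Sf1
β5 stroke→J1

β0 stroke at J1  (Se1: effort source, stroke at far end)
β4 stroke at Sf1  (source Sf1 imposes f)
β1 stroke at J1  (J1 flow already set via bond 4)
β2 stroke at J1  (common-f at J1 fixed by 4)
β3 stroke at J1  (J1: bond 4 brought flow, rest push out)
β5 stroke at J1  (J1: bond 4 brought flow, rest push out)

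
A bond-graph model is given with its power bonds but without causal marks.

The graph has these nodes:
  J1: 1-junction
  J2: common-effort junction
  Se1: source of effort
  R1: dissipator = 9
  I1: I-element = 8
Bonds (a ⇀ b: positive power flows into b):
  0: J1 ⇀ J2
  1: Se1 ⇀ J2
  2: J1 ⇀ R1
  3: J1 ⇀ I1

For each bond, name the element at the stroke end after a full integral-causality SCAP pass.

β1 |J2  (Se1 (Se) sets effort on bond)
β0 |J1  (J2 effort already set via bond 1)
β3 |I1  (I1: I, integral causality)
β2 |J1  (1-jn J1 has f-setter on 3)

β0 stroke→J1
β1 stroke→J2
β2 stroke→J1
β3 stroke→I1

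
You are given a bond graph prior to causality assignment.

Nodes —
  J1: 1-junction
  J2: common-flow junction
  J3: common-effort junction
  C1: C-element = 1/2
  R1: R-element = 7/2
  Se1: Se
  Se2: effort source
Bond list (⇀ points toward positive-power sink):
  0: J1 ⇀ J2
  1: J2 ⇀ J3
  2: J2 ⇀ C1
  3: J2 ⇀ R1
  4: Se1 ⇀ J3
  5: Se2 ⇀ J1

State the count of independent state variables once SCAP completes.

1  (C1 all integral)

#4 stroke→J3  (Se1 fixes effort; stroke away)
#5 stroke→J1  (Se2: effort source, stroke at far end)
#0 stroke→J2  (J1: last free bond brings flow in)
#1 stroke→J2  (common-e at J3 fixed by 4)
#2 stroke→J2  (C1: C, integral causality)
#3 stroke→R1  (J2: last free bond brings flow in)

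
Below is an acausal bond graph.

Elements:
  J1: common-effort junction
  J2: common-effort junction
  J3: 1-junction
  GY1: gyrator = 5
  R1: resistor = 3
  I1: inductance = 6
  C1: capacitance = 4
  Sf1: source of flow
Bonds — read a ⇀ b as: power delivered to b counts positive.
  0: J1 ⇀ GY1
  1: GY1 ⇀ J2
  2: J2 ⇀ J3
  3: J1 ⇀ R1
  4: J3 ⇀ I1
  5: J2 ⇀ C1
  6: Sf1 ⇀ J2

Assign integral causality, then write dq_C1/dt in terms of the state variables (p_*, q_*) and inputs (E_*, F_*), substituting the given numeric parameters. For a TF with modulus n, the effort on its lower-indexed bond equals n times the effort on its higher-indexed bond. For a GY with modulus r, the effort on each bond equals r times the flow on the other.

dq_C1/dt = F_Sf1 - p_I1/6 - 3*q_C1/100

#6 stroke→Sf1  (Sf1: flow source, stroke at near end)
#4 stroke→I1  (I1: I, integral causality)
#2 stroke→J3  (J3 flow already set via bond 4)
#5 stroke→J2  (C1 outputs effort q/C1)
#1 stroke→GY1  (J2: bond 5 brought effort, rest push out)
#0 stroke→GY1  (through GY1, causality inverts; strokes same side of GY1)
#3 stroke→J1  (J1 needs exactly one e-in)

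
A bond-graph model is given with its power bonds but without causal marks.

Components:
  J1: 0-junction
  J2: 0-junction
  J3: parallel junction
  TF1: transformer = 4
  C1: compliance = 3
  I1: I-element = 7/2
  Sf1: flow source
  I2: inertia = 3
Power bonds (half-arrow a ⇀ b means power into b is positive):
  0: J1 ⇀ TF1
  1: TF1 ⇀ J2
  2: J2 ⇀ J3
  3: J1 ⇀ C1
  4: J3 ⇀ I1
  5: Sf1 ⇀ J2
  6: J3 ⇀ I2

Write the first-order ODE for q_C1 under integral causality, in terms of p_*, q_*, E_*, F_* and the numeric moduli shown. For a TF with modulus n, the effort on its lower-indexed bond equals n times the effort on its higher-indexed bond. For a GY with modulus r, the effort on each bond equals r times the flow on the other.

dq_C1/dt = F_Sf1/4 - p_I1/14 - p_I2/12

bond 5 stroke at Sf1  (Sf1 fixes flow; stroke at Sf1)
bond 3 stroke at J1  (C1 outputs effort q/C1)
bond 0 stroke at TF1  (common-e at J1 fixed by 3)
bond 1 stroke at J2  (TF1: transformer flips bond 0)
bond 2 stroke at J3  (J2 effort already set via bond 1)
bond 4 stroke at I1  (common-e at J3 fixed by 2)
bond 6 stroke at I2  (J3 effort already set via bond 2)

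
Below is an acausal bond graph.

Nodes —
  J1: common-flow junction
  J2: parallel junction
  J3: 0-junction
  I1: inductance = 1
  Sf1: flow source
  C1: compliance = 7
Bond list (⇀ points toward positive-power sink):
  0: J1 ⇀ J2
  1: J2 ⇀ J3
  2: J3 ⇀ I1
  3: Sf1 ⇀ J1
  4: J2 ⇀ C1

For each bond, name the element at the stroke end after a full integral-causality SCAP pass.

#0 stroke→J1
#1 stroke→J3
#2 stroke→I1
#3 stroke→Sf1
#4 stroke→J2

#3 →Sf1  (Sf1 (Sf) sets flow on bond)
#0 →J1  (common-f at J1 fixed by 3)
#2 →I1  (I1 outputs flow p/I1)
#1 →J3  (J3: last free bond brings effort in)
#4 →J2  (J2: last free bond brings effort in)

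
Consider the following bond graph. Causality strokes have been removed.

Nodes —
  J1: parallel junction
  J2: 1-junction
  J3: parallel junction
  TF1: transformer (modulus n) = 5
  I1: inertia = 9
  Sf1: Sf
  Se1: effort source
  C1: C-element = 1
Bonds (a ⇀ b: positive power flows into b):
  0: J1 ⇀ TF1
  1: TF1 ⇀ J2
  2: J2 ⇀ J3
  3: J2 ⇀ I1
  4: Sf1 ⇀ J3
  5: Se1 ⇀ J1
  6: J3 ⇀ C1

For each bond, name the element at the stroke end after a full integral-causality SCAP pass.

β4 stroke→Sf1  (Sf1 fixes flow; stroke at Sf1)
β5 stroke→J1  (Se1: effort source, stroke at far end)
β0 stroke→TF1  (common-e at J1 fixed by 5)
β1 stroke→J2  (TF1: transformer flips bond 0)
β3 stroke→I1  (I1 integral (f out))
β2 stroke→J2  (J2: bond 3 brought flow, rest push out)
β6 stroke→J3  (J3: last free bond brings effort in)

β0 →TF1
β1 →J2
β2 →J2
β3 →I1
β4 →Sf1
β5 →J1
β6 →J3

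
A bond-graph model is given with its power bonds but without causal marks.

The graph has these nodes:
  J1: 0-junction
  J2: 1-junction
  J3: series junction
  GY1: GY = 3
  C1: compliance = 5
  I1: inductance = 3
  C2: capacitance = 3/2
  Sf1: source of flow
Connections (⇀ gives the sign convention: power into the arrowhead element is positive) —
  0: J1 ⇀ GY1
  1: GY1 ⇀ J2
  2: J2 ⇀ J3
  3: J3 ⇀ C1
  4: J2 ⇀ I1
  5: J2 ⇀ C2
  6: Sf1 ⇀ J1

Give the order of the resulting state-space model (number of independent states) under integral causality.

3  (C1, C2, I1 all integral)

β6 →Sf1  (Sf1 fixes flow; stroke at Sf1)
β0 →J1  (only one effort-in slot at J1)
β1 →J2  (GY1: gyrator matches bond 0)
β3 →J3  (C1 outputs effort q/C1)
β2 →J2  (J3: last free bond brings flow in)
β4 →I1  (I1 outputs flow p/I1)
β5 →J2  (common-f at J2 fixed by 4)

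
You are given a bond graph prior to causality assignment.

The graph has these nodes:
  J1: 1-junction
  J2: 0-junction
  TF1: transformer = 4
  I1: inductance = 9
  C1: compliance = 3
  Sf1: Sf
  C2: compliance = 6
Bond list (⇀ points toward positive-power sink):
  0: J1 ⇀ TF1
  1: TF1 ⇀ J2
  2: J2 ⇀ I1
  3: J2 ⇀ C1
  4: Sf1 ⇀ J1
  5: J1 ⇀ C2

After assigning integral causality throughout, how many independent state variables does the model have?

#4 stroke→Sf1  (Sf1 (Sf) sets flow on bond)
#0 stroke→J1  (J1: bond 4 brought flow, rest push out)
#5 stroke→J1  (J1: bond 4 brought flow, rest push out)
#1 stroke→TF1  (TF TF1: opposite of bond 0)
#2 stroke→I1  (I1: I, integral causality)
#3 stroke→J2  (only one effort-in slot at J2)

3  (C1, C2, I1 all integral)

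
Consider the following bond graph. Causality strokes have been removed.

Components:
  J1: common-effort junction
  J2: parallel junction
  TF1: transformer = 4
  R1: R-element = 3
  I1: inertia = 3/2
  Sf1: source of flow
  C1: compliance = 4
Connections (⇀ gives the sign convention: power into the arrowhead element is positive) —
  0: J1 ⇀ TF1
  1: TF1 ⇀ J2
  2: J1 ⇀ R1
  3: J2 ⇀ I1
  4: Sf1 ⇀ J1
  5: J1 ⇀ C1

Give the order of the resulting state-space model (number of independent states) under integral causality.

#4 →Sf1  (Sf1 fixes flow; stroke at Sf1)
#3 →I1  (I1 integral (f out))
#1 →J2  (J2 needs exactly one e-in)
#0 →TF1  (through TF1, causality passes straight; one stroke at TF1)
#5 →J1  (C1 outputs effort q/C1)
#2 →R1  (J1 effort already set via bond 5)

2  (C1, I1 all integral)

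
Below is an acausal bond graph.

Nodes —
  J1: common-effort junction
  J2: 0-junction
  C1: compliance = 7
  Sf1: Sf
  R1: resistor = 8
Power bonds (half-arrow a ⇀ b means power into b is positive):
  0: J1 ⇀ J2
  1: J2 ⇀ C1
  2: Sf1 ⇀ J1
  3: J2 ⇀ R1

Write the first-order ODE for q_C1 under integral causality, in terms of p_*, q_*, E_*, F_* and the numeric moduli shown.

dq_C1/dt = F_Sf1 - q_C1/56

b2 →Sf1  (Sf1 fixes flow; stroke at Sf1)
b0 →J1  (only one effort-in slot at J1)
b1 →J2  (C1: C, integral causality)
b3 →R1  (J2: bond 1 brought effort, rest push out)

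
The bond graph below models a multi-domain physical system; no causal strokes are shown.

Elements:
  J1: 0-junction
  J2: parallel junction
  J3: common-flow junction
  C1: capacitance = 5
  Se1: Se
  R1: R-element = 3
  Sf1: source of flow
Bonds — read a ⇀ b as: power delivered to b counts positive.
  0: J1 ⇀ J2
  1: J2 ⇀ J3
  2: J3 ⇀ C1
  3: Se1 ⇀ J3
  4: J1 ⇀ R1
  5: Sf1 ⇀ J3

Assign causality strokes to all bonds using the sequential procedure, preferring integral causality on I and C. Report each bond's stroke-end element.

bond 3 |J3  (source Se1 imposes e)
bond 5 |Sf1  (Sf1 (Sf) sets flow on bond)
bond 1 |J3  (1-jn J3 has f-setter on 5)
bond 2 |J3  (common-f at J3 fixed by 5)
bond 0 |J2  (only one effort-in slot at J2)
bond 4 |J1  (only one effort-in slot at J1)

β0 |J2
β1 |J3
β2 |J3
β3 |J3
β4 |J1
β5 |Sf1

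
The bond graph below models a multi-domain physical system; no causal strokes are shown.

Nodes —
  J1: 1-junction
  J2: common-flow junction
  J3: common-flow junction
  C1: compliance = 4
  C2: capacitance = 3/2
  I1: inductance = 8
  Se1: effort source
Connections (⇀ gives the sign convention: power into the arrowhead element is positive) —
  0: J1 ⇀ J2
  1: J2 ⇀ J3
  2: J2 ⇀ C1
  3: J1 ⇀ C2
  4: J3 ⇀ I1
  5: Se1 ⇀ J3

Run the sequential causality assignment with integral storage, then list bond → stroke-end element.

β5 stroke→J3  (Se1 fixes effort; stroke away)
β2 stroke→J2  (C1: C, integral causality)
β3 stroke→J1  (prefer integral on C2)
β0 stroke→J2  (J1 needs exactly one f-in)
β1 stroke→J3  (closing 1-jn rule on J2)
β4 stroke→I1  (only one flow-in slot at J3)

#0 stroke→J2
#1 stroke→J3
#2 stroke→J2
#3 stroke→J1
#4 stroke→I1
#5 stroke→J3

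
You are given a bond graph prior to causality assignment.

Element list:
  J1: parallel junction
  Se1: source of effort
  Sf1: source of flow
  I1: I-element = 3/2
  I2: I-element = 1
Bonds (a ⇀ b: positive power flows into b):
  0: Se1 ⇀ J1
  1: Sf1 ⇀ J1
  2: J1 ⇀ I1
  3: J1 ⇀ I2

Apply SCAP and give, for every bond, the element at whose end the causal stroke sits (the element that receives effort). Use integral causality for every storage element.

β0 stroke at J1  (Se1 (Se) sets effort on bond)
β1 stroke at Sf1  (Sf1: flow source, stroke at near end)
β2 stroke at I1  (common-e at J1 fixed by 0)
β3 stroke at I2  (0-jn J1 has e-setter on 0)

bond 0 →J1
bond 1 →Sf1
bond 2 →I1
bond 3 →I2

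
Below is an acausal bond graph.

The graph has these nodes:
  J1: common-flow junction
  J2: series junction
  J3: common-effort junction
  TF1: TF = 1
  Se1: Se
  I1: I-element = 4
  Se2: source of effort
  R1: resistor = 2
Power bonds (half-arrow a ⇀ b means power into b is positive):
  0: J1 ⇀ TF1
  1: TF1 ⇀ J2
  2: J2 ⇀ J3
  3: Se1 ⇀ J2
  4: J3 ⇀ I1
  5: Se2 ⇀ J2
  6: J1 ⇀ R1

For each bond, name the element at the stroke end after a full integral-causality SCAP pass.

bond 0 |TF1
bond 1 |J2
bond 2 |J3
bond 3 |J2
bond 4 |I1
bond 5 |J2
bond 6 |J1

β3 stroke→J2  (Se1 (Se) sets effort on bond)
β5 stroke→J2  (Se2: effort source, stroke at far end)
β4 stroke→I1  (prefer integral on I1)
β2 stroke→J3  (J3: last free bond brings effort in)
β1 stroke→J2  (J2: bond 2 brought flow, rest push out)
β0 stroke→TF1  (TF TF1: opposite of bond 1)
β6 stroke→J1  (1-jn J1 has f-setter on 0)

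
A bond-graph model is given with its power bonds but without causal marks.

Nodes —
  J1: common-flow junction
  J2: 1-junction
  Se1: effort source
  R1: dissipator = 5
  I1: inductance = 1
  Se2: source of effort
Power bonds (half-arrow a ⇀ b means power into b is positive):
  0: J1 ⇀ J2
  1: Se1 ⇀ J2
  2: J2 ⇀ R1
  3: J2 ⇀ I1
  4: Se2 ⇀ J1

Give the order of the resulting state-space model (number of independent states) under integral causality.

1  (I1 all integral)

β1 stroke at J2  (Se1 (Se) sets effort on bond)
β4 stroke at J1  (Se2 fixes effort; stroke away)
β0 stroke at J2  (closing 1-jn rule on J1)
β3 stroke at I1  (prefer integral on I1)
β2 stroke at J2  (J2 flow already set via bond 3)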